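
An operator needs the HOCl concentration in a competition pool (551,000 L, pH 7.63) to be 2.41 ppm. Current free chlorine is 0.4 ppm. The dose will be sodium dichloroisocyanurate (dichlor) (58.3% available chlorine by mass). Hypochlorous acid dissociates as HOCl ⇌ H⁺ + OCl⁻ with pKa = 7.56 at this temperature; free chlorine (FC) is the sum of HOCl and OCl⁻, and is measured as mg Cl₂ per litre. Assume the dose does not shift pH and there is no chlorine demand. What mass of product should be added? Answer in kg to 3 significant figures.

[OCl⁻]/[HOCl] = 10^(pH − pKa) = 10^(7.63 − 7.56) = 1.175; fraction as HOCl = 1/(1 + 1.175) = 0.4598.
Free chlorine required for 2.41 ppm HOCl: 2.41 / 0.4598 = 5.242 ppm.
FC to add: 5.242 − 0.4 = 4.842 mg/L as Cl₂.
Cl₂ equivalent: 4.842 mg/L × 551,000 L = 2668 g.
Product at 58.3% available Cl: 2668 / 0.583 = 4576 g.

4.58 kg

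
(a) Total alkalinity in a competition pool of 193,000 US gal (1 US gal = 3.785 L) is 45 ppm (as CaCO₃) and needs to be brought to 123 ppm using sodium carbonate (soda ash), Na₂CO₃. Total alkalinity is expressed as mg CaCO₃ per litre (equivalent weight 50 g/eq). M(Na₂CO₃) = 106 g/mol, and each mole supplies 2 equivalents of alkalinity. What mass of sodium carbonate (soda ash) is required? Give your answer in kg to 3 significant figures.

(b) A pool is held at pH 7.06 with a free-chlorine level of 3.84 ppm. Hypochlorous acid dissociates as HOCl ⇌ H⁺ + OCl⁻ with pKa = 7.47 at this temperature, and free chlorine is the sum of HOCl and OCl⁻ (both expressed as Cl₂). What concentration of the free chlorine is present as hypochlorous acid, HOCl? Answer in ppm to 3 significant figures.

(a) Volume: 193,000 US gal × 3.785 L/gal = 730,505 L.
(a) Alkalinity to add: (123 − 45) = 78 mg/L as CaCO₃ × 730,505 L = 56,980 g as CaCO₃.
(a) Equivalents: 56,980 g ÷ 50 g/eq = 1140 eq.
(a) Each mole of Na₂CO₃ supplies 2 eq, so 1140 / 2 = 569.8 mol.
(a) Mass: 569.8 mol × 106 g/mol = 60,400 g.

(b) [OCl⁻]/[HOCl] = 10^(pH − pKa) = 10^(7.06 − 7.47) = 10^-0.41 = 0.389.
(b) Fraction as HOCl = 1 / (1 + 0.389) = 0.7199.
(b) HOCl = 0.7199 × 3.84 ppm = 2.764 ppm.

(a) 60.4 kg; (b) 2.76 ppm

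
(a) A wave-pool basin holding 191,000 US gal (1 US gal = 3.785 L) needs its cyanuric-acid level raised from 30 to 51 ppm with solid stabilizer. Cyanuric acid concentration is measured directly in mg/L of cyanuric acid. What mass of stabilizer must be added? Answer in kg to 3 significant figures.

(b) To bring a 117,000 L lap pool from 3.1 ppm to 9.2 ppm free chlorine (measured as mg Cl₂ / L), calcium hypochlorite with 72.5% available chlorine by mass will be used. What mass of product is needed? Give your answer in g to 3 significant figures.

(a) Volume: 191,000 US gal × 3.785 L/gal = 722,935 L.
(a) CYA to add: (51 − 30) = 21 mg/L × 722,935 L = 15,180 g cyanuric acid.

(b) Chlorine deficit: 9.2 − 3.1 = 6.1 ppm = 6.1 mg/L as Cl₂.
(b) Cl₂ equivalent needed: 6.1 mg/L × 117,000 L = 713,700 mg = 713.7 g.
(b) Product at 72.5% available chlorine: 713.7 / 0.725 = 984.4 g.

(a) 15.2 kg; (b) 984 g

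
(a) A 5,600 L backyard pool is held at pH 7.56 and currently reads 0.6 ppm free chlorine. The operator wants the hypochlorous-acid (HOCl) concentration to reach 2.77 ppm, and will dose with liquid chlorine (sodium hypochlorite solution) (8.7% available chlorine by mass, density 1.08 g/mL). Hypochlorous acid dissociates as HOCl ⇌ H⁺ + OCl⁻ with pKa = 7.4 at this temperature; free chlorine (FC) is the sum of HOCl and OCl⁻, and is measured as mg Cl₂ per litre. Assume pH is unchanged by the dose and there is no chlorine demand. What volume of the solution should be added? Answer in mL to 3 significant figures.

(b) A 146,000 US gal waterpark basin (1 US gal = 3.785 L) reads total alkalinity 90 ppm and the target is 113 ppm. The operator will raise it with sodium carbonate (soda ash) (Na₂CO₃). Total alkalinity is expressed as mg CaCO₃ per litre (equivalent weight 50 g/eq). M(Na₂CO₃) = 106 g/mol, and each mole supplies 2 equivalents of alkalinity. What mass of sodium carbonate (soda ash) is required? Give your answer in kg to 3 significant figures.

(a) [OCl⁻]/[HOCl] = 10^(pH − pKa) = 10^(7.56 − 7.4) = 1.445; fraction as HOCl = 1/(1 + 1.445) = 0.4089.
(a) Free chlorine required for 2.77 ppm HOCl: 2.77 / 0.4089 = 6.774 ppm.
(a) FC to add: 6.774 − 0.6 = 6.174 mg/L as Cl₂.
(a) Cl₂ equivalent: 6.174 mg/L × 5,600 L = 34.57 g.
(a) Product at 8.7% available Cl: 34.57 / 0.087 = 397.4 g.
(a) Volume: 397.4 g ÷ 1.08 g/mL = 368 mL.

(b) Volume: 146,000 US gal × 3.785 L/gal = 552,610 L.
(b) Alkalinity to add: (113 − 90) = 23 mg/L as CaCO₃ × 552,610 L = 12,710 g as CaCO₃.
(b) Equivalents: 12,710 g ÷ 50 g/eq = 254.2 eq.
(b) Each mole of Na₂CO₃ supplies 2 eq, so 254.2 / 2 = 127.1 mol.
(b) Mass: 127.1 mol × 106 g/mol = 13,470 g.

(a) 368 mL; (b) 13.5 kg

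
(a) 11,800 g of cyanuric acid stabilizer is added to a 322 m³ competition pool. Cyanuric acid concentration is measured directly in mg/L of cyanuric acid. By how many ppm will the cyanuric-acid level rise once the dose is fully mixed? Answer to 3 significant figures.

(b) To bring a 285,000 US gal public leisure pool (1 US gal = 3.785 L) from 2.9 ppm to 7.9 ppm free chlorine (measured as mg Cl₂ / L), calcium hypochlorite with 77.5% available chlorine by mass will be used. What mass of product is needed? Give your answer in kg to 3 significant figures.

(a) Volume: 322 m³ = 322,000 L.
(a) Rise: 11,800 g / 322,000 L × 1000 = 36.65 mg/L.

(b) Volume: 285,000 US gal × 3.785 L/gal = 1,078,725 L.
(b) Chlorine deficit: 7.9 − 2.9 = 5 ppm = 5 mg/L as Cl₂.
(b) Cl₂ equivalent needed: 5 mg/L × 1,078,725 L = 5,394,000 mg = 5394 g.
(b) Product at 77.5% available chlorine: 5394 / 0.775 = 6960 g.

(a) 36.6 ppm; (b) 6.96 kg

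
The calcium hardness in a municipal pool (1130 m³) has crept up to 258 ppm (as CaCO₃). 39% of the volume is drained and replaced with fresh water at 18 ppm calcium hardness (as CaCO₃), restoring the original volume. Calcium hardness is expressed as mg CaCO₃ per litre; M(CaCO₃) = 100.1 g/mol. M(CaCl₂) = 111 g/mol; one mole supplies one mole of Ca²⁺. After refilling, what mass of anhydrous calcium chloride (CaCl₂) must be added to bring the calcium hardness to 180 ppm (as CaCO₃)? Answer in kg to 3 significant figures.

19.5 kg

Volume: 1130 m³ = 1,130,000 L.
After draining 39% and refilling: 258 × 0.61 + 18 × 0.39 = 164.4 ppm.
Deficit to target: 180 − 164.4 = 15.6 mg/L.
As CaCO₃: 15.6 mg/L × 1,130,000 L = 17,630 g; ÷ 100.1 = 176.1 mol Ca²⁺.
Mass: 176.1 × 111 = 19,550 g.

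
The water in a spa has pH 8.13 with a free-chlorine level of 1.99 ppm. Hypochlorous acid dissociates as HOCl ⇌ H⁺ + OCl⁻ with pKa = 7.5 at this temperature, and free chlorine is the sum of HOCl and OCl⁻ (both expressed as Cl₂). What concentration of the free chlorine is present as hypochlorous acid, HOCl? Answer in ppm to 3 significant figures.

0.378 ppm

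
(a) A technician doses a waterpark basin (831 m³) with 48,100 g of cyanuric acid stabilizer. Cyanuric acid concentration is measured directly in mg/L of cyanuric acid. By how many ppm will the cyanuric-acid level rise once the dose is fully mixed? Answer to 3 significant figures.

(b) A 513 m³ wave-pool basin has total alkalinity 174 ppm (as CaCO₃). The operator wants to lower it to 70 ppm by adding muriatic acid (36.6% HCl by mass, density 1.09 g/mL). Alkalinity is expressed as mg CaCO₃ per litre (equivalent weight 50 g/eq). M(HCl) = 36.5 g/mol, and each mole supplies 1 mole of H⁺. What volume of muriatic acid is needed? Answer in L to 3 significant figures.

(a) 57.9 ppm; (b) 97.6 L

(a) Volume: 831 m³ = 831,000 L.
(a) Rise: 48,100 g / 831,000 L × 1000 = 57.88 mg/L.

(b) Volume: 513 m³ = 513,000 L.
(b) Alkalinity to neutralize: (174 − 70) = 104 mg/L as CaCO₃ × 513,000 L = 53,350 g as CaCO₃.
(b) Equivalents of H⁺ required: 53,350 ÷ 50 g/eq = 1067 eq = 1067 mol HCl.
(b) Mass of HCl: 1067 × 36.5 = 38,950 g.
(b) Mass of 36.6% solution: 38,950 / 0.366 = 106,400 g.
(b) Volume: 106,400 g ÷ 1.09 g/mL = 97,630 mL.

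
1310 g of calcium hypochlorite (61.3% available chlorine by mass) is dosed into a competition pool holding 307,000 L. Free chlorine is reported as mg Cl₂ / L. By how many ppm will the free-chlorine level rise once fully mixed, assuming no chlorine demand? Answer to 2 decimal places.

Available chlorine delivered: 1310 g × 0.613 = 803 g as Cl₂.
Concentration rise: 803 g / 307,000 L = 2.616 mg/L = 2.62 ppm.

2.62 ppm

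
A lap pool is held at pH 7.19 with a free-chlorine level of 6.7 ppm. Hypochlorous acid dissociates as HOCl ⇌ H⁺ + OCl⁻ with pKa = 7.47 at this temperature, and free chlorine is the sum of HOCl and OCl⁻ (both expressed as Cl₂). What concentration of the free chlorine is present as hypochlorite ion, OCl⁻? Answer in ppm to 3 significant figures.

2.31 ppm

[OCl⁻]/[HOCl] = 10^(pH − pKa) = 10^(7.19 − 7.47) = 10^-0.28 = 0.5248.
Fraction as HOCl = 1 / (1 + 0.5248) = 0.6558.
OCl⁻ = (1 − 0.6558) × 6.7 ppm = 2.306 ppm.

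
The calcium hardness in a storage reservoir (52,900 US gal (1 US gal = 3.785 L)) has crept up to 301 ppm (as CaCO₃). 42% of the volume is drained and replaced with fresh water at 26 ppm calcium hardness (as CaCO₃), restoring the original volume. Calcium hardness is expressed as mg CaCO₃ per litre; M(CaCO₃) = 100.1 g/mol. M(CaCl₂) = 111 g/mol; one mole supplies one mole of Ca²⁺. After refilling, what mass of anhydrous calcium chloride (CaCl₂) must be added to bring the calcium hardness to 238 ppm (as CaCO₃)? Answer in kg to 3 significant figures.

Volume: 52,900 US gal × 3.785 L/gal = 200,226 L.
After draining 42% and refilling: 301 × 0.58 + 26 × 0.42 = 185.5 ppm.
Deficit to target: 238 − 185.5 = 52.5 mg/L.
As CaCO₃: 52.5 mg/L × 200,226 L = 10,510 g; ÷ 100.1 = 105 mol Ca²⁺.
Mass: 105 × 111 = 11,660 g.

11.7 kg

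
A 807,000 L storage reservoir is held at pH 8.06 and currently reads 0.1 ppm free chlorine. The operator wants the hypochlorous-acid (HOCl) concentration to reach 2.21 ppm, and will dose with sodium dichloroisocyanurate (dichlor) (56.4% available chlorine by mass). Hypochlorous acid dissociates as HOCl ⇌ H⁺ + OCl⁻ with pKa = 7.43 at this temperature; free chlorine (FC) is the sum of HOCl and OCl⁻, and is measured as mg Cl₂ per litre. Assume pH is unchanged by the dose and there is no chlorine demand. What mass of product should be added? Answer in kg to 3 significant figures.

16.5 kg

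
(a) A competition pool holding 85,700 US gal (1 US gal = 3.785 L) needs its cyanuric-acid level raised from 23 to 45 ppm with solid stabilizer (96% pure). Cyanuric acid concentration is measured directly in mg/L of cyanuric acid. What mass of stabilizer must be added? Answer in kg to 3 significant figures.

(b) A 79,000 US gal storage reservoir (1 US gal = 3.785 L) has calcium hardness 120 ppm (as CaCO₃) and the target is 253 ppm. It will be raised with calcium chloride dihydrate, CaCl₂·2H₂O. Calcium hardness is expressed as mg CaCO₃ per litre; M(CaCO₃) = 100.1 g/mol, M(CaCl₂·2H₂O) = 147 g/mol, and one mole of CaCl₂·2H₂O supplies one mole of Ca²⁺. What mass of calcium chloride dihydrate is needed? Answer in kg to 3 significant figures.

(a) Volume: 85,700 US gal × 3.785 L/gal = 324,374 L.
(a) CYA to add: (45 − 23) = 22 mg/L × 324,374 L = 7136 g cyanuric acid.
(a) At 96% purity: 7136 / 0.96 = 7434 g product.

(b) Volume: 79,000 US gal × 3.785 L/gal = 299,015 L.
(b) Hardness to add: (253 − 120) = 133 mg/L as CaCO₃ × 299,015 L = 39,770 g as CaCO₃.
(b) Moles of Ca²⁺ (1 mol Ca²⁺ ≡ 1 mol CaCO₃): 39,770 / 100.1 g/mol = 397.3 mol.
(b) Mass of CaCl₂·2H₂O: 397.3 × 147 = 58,400 g.

(a) 7.43 kg; (b) 58.4 kg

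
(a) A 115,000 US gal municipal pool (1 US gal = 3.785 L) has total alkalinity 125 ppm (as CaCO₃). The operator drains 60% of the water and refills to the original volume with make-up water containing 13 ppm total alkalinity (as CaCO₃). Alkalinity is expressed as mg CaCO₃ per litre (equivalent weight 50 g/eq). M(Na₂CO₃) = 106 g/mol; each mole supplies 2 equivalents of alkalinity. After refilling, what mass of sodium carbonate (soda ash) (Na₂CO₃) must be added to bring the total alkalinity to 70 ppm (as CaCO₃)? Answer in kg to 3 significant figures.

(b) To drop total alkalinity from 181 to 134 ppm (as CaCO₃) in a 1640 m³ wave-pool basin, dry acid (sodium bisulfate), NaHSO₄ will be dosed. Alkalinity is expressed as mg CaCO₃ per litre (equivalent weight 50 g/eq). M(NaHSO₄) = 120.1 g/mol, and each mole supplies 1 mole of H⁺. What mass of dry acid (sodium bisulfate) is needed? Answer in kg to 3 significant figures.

(a) 5.63 kg; (b) 185 kg

(a) Volume: 115,000 US gal × 3.785 L/gal = 435,275 L.
(a) After draining 60% and refilling: 125 × 0.40 + 13 × 0.60 = 57.8 ppm.
(a) Deficit to target: 70 − 57.8 = 12.2 mg/L.
(a) As CaCO₃: 12.2 mg/L × 435,275 L = 5310 g; ÷ 50 g/eq ÷ 2 = 53.1 mol Na₂CO₃.
(a) Mass: 53.1 × 106 = 5629 g.

(b) Volume: 1640 m³ = 1,640,000 L.
(b) Alkalinity to neutralize: (181 − 134) = 47 mg/L as CaCO₃ × 1,640,000 L = 77,080 g as CaCO₃.
(b) Equivalents of H⁺ required: 77,080 ÷ 50 g/eq = 1542 eq = 1542 mol NaHSO₄.
(b) Mass of NaHSO₄: 1542 × 120.1 = 185,100 g.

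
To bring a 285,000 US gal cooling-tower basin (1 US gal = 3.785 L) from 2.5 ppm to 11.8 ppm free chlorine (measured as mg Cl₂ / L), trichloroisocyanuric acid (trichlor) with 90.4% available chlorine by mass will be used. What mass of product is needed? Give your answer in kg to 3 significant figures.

Volume: 285,000 US gal × 3.785 L/gal = 1,078,725 L.
Chlorine deficit: 11.8 − 2.5 = 9.3 ppm = 9.3 mg/L as Cl₂.
Cl₂ equivalent needed: 9.3 mg/L × 1,078,725 L = 10,030,000 mg = 10,030 g.
Product at 90.4% available chlorine: 10,030 / 0.904 = 11,100 g.

11.1 kg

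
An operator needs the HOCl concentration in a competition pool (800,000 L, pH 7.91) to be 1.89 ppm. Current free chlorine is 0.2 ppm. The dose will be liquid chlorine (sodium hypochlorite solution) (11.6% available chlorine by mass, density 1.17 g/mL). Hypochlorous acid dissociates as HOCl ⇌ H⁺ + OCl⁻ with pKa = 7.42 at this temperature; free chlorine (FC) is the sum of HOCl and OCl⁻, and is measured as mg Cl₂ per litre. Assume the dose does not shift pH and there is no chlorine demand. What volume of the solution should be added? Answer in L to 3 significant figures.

[OCl⁻]/[HOCl] = 10^(pH − pKa) = 10^(7.91 − 7.42) = 3.09; fraction as HOCl = 1/(1 + 3.09) = 0.2445.
Free chlorine required for 1.89 ppm HOCl: 1.89 / 0.2445 = 7.731 ppm.
FC to add: 7.731 − 0.2 = 7.531 mg/L as Cl₂.
Cl₂ equivalent: 7.531 mg/L × 800,000 L = 6025 g.
Product at 11.6% available Cl: 6025 / 0.116 = 51,940 g.
Volume: 51,940 g ÷ 1.17 g/mL = 44,390 mL.

44.4 L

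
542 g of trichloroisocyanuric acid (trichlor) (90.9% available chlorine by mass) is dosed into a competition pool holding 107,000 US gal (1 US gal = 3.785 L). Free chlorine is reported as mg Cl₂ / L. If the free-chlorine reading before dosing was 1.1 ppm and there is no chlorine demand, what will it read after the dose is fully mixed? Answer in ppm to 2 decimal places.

2.32 ppm

Volume: 107,000 US gal × 3.785 L/gal = 404,995 L.
Available chlorine delivered: 542 g × 0.909 = 492.7 g as Cl₂.
Concentration rise: 492.7 g / 404,995 L = 1.217 mg/L = 1.22 ppm.
Final FC: 1.1 + 1.22 = 2.32 ppm.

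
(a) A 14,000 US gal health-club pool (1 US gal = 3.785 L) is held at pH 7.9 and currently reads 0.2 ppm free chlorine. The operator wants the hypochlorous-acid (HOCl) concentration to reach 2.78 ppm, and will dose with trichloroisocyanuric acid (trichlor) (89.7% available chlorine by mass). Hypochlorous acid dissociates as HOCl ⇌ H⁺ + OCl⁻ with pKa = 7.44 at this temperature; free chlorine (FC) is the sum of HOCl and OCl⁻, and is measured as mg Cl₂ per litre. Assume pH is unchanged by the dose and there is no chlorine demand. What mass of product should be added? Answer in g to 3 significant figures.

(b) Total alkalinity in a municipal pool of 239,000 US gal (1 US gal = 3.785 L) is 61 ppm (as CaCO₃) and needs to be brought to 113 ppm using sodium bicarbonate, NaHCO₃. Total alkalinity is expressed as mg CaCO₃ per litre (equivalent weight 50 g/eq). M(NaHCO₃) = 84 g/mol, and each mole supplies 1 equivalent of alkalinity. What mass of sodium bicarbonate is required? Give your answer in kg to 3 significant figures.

(a) 626 g; (b) 79.0 kg

(a) Volume: 14,000 US gal × 3.785 L/gal = 52,990 L.
(a) [OCl⁻]/[HOCl] = 10^(pH − pKa) = 10^(7.9 − 7.44) = 2.884; fraction as HOCl = 1/(1 + 2.884) = 0.2575.
(a) Free chlorine required for 2.78 ppm HOCl: 2.78 / 0.2575 = 10.8 ppm.
(a) FC to add: 10.8 − 0.2 = 10.6 mg/L as Cl₂.
(a) Cl₂ equivalent: 10.6 mg/L × 52,990 L = 561.6 g.
(a) Product at 89.7% available Cl: 561.6 / 0.897 = 626.1 g.

(b) Volume: 239,000 US gal × 3.785 L/gal = 904,615 L.
(b) Alkalinity to add: (113 − 61) = 52 mg/L as CaCO₃ × 904,615 L = 47,040 g as CaCO₃.
(b) Equivalents: 47,040 g ÷ 50 g/eq = 940.8 eq.
(b) NaHCO₃ supplies 1 eq per mole → 940.8 mol.
(b) Mass: 940.8 mol × 84 g/mol = 79,030 g.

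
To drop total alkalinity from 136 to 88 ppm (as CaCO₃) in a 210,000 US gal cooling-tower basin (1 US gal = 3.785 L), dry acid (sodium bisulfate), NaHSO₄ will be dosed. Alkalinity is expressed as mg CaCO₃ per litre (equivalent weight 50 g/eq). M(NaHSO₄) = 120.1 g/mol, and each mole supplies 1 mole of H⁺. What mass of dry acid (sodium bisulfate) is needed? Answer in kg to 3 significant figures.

Volume: 210,000 US gal × 3.785 L/gal = 794,850 L.
Alkalinity to neutralize: (136 − 88) = 48 mg/L as CaCO₃ × 794,850 L = 38,150 g as CaCO₃.
Equivalents of H⁺ required: 38,150 ÷ 50 g/eq = 763.1 eq = 763.1 mol NaHSO₄.
Mass of NaHSO₄: 763.1 × 120.1 = 91,640 g.

91.6 kg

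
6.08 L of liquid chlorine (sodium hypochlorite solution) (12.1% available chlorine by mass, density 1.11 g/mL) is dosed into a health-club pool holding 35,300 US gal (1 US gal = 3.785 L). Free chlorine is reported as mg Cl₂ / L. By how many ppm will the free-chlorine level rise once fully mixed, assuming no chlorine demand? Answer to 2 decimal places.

Volume: 35,300 US gal × 3.785 L/gal = 133,610 L.
Mass of solution: 6.08 L × 1000 mL/L × 1.11 g/mL = 6749 g.
Available chlorine delivered: 6749 g × 0.121 = 816.6 g as Cl₂.
Concentration rise: 816.6 g / 133,610 L = 6.112 mg/L = 6.11 ppm.

6.11 ppm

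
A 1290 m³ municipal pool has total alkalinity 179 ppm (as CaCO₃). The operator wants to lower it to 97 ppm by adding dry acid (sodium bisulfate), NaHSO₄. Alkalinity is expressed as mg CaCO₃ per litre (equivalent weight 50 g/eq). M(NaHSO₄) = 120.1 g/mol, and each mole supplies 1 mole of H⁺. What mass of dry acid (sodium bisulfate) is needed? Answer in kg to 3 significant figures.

Volume: 1290 m³ = 1,290,000 L.
Alkalinity to neutralize: (179 − 97) = 82 mg/L as CaCO₃ × 1,290,000 L = 105,800 g as CaCO₃.
Equivalents of H⁺ required: 105,800 ÷ 50 g/eq = 2116 eq = 2116 mol NaHSO₄.
Mass of NaHSO₄: 2116 × 120.1 = 254,100 g.

254 kg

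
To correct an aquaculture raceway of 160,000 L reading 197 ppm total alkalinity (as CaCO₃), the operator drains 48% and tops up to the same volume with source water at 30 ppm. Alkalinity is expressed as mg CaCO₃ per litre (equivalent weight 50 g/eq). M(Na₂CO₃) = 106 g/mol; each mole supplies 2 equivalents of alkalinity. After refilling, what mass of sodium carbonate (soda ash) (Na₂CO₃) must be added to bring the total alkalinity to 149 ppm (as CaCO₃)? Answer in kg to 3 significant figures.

5.45 kg

After draining 48% and refilling: 197 × 0.52 + 30 × 0.48 = 116.84 ppm.
Deficit to target: 149 − 116.84 = 32.16 mg/L.
As CaCO₃: 32.16 mg/L × 160,000 L = 5146 g; ÷ 50 g/eq ÷ 2 = 51.46 mol Na₂CO₃.
Mass: 51.46 × 106 = 5454 g.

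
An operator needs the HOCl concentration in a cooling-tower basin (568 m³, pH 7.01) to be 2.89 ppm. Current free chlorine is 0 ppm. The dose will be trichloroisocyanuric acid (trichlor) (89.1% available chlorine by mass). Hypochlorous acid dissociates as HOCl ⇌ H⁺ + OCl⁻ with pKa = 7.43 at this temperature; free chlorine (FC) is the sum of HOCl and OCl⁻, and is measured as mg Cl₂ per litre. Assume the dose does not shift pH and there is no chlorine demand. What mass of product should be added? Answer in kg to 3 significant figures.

2.54 kg

Volume: 568 m³ = 568,000 L.
[OCl⁻]/[HOCl] = 10^(pH − pKa) = 10^(7.01 − 7.43) = 0.3802; fraction as HOCl = 1/(1 + 0.3802) = 0.7245.
Free chlorine required for 2.89 ppm HOCl: 2.89 / 0.7245 = 3.989 ppm.
FC to add: 3.989 − 0 = 3.989 mg/L as Cl₂.
Cl₂ equivalent: 3.989 mg/L × 568,000 L = 2266 g.
Product at 89.1% available Cl: 2266 / 0.891 = 2543 g.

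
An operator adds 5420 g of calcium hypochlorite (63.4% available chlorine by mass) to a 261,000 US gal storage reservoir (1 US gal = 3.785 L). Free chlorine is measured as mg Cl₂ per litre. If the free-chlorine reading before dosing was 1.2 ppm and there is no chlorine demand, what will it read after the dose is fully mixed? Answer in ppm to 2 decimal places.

4.68 ppm

Volume: 261,000 US gal × 3.785 L/gal = 987,885 L.
Available chlorine delivered: 5420 g × 0.634 = 3436 g as Cl₂.
Concentration rise: 3436 g / 987,885 L = 3.478 mg/L = 3.48 ppm.
Final FC: 1.2 + 3.48 = 4.68 ppm.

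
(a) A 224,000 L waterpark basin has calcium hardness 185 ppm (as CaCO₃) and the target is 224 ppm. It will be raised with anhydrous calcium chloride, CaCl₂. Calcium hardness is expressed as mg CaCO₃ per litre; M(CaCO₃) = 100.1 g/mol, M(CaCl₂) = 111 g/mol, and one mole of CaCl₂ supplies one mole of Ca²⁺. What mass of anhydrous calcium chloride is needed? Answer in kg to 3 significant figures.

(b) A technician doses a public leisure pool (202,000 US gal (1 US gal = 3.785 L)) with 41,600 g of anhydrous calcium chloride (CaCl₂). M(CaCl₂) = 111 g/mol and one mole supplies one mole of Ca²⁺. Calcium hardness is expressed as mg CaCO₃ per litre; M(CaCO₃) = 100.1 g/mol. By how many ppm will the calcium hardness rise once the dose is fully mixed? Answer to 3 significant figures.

(a) Hardness to add: (224 − 185) = 39 mg/L as CaCO₃ × 224,000 L = 8736 g as CaCO₃.
(a) Moles of Ca²⁺ (1 mol Ca²⁺ ≡ 1 mol CaCO₃): 8736 / 100.1 g/mol = 87.27 mol.
(a) Mass of CaCl₂: 87.27 × 111 = 9687 g.

(b) Volume: 202,000 US gal × 3.785 L/gal = 764,570 L.
(b) Moles of Ca²⁺: 41,600 g ÷ 111 g/mol = 374.8 mol.
(b) As CaCO₃: 374.8 mol × 100.1 g/mol = 37,510 g.
(b) Rise: 37,510 g / 764,570 L × 1000 = 49.07 mg/L.

(a) 9.69 kg; (b) 49.1 ppm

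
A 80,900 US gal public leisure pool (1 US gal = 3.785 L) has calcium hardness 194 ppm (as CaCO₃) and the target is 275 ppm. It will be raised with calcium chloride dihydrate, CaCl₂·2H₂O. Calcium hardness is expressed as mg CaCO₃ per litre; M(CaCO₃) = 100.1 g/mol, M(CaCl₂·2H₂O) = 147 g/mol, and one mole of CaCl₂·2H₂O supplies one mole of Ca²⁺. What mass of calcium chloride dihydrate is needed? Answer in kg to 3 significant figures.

36.4 kg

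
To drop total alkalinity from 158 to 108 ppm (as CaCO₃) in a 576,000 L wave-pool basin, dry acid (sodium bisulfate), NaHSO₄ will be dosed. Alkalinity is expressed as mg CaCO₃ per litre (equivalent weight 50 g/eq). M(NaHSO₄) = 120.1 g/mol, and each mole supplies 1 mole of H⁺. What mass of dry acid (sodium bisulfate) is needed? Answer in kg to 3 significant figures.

69.2 kg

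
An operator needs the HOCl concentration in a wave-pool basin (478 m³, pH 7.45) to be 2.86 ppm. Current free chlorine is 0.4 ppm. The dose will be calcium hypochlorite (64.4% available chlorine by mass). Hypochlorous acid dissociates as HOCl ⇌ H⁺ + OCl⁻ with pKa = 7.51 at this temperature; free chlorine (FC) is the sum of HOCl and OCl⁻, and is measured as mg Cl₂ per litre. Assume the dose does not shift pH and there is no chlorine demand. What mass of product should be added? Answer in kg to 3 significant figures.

3.67 kg

Volume: 478 m³ = 478,000 L.
[OCl⁻]/[HOCl] = 10^(pH − pKa) = 10^(7.45 − 7.51) = 0.871; fraction as HOCl = 1/(1 + 0.871) = 0.5345.
Free chlorine required for 2.86 ppm HOCl: 2.86 / 0.5345 = 5.351 ppm.
FC to add: 5.351 − 0.4 = 4.951 mg/L as Cl₂.
Cl₂ equivalent: 4.951 mg/L × 478,000 L = 2367 g.
Product at 64.4% available Cl: 2367 / 0.644 = 3675 g.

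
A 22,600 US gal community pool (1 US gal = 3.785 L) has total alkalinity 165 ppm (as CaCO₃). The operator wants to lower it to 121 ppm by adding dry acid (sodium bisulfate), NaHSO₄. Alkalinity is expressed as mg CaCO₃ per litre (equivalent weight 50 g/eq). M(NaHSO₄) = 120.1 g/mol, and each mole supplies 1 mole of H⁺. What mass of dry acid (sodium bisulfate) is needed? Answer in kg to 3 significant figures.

9.04 kg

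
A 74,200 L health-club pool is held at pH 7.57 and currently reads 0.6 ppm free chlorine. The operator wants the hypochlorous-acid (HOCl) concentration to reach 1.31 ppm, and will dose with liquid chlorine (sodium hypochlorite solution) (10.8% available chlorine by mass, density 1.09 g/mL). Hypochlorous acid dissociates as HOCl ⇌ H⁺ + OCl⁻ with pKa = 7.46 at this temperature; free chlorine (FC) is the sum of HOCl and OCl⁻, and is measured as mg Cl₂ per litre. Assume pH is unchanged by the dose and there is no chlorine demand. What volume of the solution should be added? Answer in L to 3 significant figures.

[OCl⁻]/[HOCl] = 10^(pH − pKa) = 10^(7.57 − 7.46) = 1.288; fraction as HOCl = 1/(1 + 1.288) = 0.437.
Free chlorine required for 1.31 ppm HOCl: 1.31 / 0.437 = 2.998 ppm.
FC to add: 2.998 − 0.6 = 2.398 mg/L as Cl₂.
Cl₂ equivalent: 2.398 mg/L × 74,200 L = 177.9 g.
Product at 10.8% available Cl: 177.9 / 0.108 = 1647 g.
Volume: 1647 g ÷ 1.09 g/mL = 1511 mL.

1.51 L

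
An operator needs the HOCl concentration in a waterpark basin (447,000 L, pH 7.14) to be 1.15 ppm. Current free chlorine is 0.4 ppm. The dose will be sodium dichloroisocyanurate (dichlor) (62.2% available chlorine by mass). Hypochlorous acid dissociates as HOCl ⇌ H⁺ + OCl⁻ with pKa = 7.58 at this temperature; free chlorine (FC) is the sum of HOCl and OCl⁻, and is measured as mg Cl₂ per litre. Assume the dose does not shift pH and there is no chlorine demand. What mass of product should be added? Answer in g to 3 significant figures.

[OCl⁻]/[HOCl] = 10^(pH − pKa) = 10^(7.14 − 7.58) = 0.3631; fraction as HOCl = 1/(1 + 0.3631) = 0.7336.
Free chlorine required for 1.15 ppm HOCl: 1.15 / 0.7336 = 1.568 ppm.
FC to add: 1.568 − 0.4 = 1.168 mg/L as Cl₂.
Cl₂ equivalent: 1.168 mg/L × 447,000 L = 521.9 g.
Product at 62.2% available Cl: 521.9 / 0.622 = 839.1 g.

839 g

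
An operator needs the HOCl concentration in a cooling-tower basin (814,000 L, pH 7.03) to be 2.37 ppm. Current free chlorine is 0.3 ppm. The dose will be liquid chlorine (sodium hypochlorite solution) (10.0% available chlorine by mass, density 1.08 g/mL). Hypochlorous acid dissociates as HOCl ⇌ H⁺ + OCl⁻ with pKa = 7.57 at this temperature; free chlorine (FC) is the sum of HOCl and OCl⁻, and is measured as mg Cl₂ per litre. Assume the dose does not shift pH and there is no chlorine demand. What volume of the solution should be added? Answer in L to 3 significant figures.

[OCl⁻]/[HOCl] = 10^(pH − pKa) = 10^(7.03 − 7.57) = 0.2884; fraction as HOCl = 1/(1 + 0.2884) = 0.7762.
Free chlorine required for 2.37 ppm HOCl: 2.37 / 0.7762 = 3.054 ppm.
FC to add: 3.054 − 0.3 = 2.754 mg/L as Cl₂.
Cl₂ equivalent: 2.754 mg/L × 814,000 L = 2241 g.
Product at 10.0% available Cl: 2241 / 0.1 = 22,410 g.
Volume: 22,410 g ÷ 1.08 g/mL = 20,750 mL.

20.8 L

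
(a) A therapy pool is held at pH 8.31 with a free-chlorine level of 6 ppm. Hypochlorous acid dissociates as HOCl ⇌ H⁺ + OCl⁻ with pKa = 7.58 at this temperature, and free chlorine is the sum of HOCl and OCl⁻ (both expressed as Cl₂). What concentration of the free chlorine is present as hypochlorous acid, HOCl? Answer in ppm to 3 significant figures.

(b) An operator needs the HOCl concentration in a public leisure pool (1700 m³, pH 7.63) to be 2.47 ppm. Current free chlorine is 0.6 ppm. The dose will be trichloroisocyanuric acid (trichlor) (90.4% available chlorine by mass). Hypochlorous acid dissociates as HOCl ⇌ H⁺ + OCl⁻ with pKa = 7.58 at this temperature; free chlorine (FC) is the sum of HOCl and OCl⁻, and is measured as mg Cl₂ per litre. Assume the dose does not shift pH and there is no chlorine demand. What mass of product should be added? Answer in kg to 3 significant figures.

(a) [OCl⁻]/[HOCl] = 10^(pH − pKa) = 10^(8.31 − 7.58) = 10^0.73 = 5.37.
(a) Fraction as HOCl = 1 / (1 + 5.37) = 0.157.
(a) HOCl = 0.157 × 6 ppm = 0.9419 ppm.

(b) Volume: 1700 m³ = 1,700,000 L.
(b) [OCl⁻]/[HOCl] = 10^(pH − pKa) = 10^(7.63 − 7.58) = 1.122; fraction as HOCl = 1/(1 + 1.122) = 0.4712.
(b) Free chlorine required for 2.47 ppm HOCl: 2.47 / 0.4712 = 5.241 ppm.
(b) FC to add: 5.241 − 0.6 = 4.641 mg/L as Cl₂.
(b) Cl₂ equivalent: 4.641 mg/L × 1,700,000 L = 7890 g.
(b) Product at 90.4% available Cl: 7890 / 0.904 = 8728 g.

(a) 0.942 ppm; (b) 8.73 kg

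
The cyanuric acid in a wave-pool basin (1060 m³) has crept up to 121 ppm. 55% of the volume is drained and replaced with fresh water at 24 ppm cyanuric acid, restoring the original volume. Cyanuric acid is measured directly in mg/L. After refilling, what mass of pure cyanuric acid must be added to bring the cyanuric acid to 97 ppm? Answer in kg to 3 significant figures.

31.1 kg

Volume: 1060 m³ = 1,060,000 L.
After draining 55% and refilling: 121 × 0.45 + 24 × 0.55 = 67.65 ppm.
Deficit to target: 97 − 67.65 = 29.35 mg/L.
Mass: 29.35 mg/L × 1,060,000 L = 31,110 g cyanuric acid.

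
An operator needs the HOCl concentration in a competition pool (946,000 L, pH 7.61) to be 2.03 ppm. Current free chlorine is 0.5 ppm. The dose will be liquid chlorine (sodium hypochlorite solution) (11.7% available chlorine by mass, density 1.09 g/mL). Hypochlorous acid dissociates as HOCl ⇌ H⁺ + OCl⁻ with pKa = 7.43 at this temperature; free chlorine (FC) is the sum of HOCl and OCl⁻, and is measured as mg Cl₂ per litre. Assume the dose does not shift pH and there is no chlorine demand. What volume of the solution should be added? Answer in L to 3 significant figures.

34.1 L

[OCl⁻]/[HOCl] = 10^(pH − pKa) = 10^(7.61 − 7.43) = 1.514; fraction as HOCl = 1/(1 + 1.514) = 0.3978.
Free chlorine required for 2.03 ppm HOCl: 2.03 / 0.3978 = 5.103 ppm.
FC to add: 5.103 − 0.5 = 4.603 mg/L as Cl₂.
Cl₂ equivalent: 4.603 mg/L × 946,000 L = 4354 g.
Product at 11.7% available Cl: 4354 / 0.117 = 37,210 g.
Volume: 37,210 g ÷ 1.09 g/mL = 34,140 mL.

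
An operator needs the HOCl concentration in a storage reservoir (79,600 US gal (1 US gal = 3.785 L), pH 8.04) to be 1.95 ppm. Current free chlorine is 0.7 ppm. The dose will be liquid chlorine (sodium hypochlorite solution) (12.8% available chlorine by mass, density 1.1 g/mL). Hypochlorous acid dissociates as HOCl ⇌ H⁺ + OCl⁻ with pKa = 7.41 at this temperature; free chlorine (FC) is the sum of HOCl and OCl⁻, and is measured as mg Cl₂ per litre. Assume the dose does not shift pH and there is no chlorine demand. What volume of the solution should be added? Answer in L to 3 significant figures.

Volume: 79,600 US gal × 3.785 L/gal = 301,286 L.
[OCl⁻]/[HOCl] = 10^(pH − pKa) = 10^(8.04 − 7.41) = 4.266; fraction as HOCl = 1/(1 + 4.266) = 0.1899.
Free chlorine required for 1.95 ppm HOCl: 1.95 / 0.1899 = 10.27 ppm.
FC to add: 10.27 − 0.7 = 9.568 mg/L as Cl₂.
Cl₂ equivalent: 9.568 mg/L × 301,286 L = 2883 g.
Product at 12.8% available Cl: 2883 / 0.128 = 22,520 g.
Volume: 22,520 g ÷ 1.1 g/mL = 20,470 mL.

20.5 L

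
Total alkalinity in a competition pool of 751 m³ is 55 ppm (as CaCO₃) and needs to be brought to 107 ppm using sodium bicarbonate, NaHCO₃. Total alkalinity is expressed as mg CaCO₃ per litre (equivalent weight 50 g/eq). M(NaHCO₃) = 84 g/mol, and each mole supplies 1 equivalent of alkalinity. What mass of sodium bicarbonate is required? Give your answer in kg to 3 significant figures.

65.6 kg

Volume: 751 m³ = 751,000 L.
Alkalinity to add: (107 − 55) = 52 mg/L as CaCO₃ × 751,000 L = 39,050 g as CaCO₃.
Equivalents: 39,050 g ÷ 50 g/eq = 781 eq.
NaHCO₃ supplies 1 eq per mole → 781 mol.
Mass: 781 mol × 84 g/mol = 65,610 g.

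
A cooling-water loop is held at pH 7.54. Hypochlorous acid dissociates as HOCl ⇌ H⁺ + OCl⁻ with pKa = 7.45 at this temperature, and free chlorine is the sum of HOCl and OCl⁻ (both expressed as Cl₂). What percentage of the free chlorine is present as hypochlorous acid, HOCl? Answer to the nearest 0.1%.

[OCl⁻]/[HOCl] = 10^(pH − pKa) = 10^(7.54 − 7.45) = 10^0.09 = 1.23.
Fraction as HOCl = 1 / (1 + 1.23) = 0.4484.

44.8%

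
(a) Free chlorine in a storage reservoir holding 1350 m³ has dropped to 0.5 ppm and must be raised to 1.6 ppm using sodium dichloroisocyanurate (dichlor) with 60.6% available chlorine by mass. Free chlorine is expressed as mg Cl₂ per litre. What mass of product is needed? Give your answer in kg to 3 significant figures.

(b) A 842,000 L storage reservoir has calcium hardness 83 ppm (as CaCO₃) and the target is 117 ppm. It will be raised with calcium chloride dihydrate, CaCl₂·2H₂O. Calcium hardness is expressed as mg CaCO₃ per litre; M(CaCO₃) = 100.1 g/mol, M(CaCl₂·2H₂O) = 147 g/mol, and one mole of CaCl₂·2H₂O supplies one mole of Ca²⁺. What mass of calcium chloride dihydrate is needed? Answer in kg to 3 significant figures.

(a) Volume: 1350 m³ = 1,350,000 L.
(a) Chlorine deficit: 1.6 − 0.5 = 1.1 ppm = 1.1 mg/L as Cl₂.
(a) Cl₂ equivalent needed: 1.1 mg/L × 1,350,000 L = 1,485,000 mg = 1485 g.
(a) Product at 60.6% available chlorine: 1485 / 0.606 = 2450 g.

(b) Hardness to add: (117 − 83) = 34 mg/L as CaCO₃ × 842,000 L = 28,630 g as CaCO₃.
(b) Moles of Ca²⁺ (1 mol Ca²⁺ ≡ 1 mol CaCO₃): 28,630 / 100.1 g/mol = 286 mol.
(b) Mass of CaCl₂·2H₂O: 286 × 147 = 42,040 g.

(a) 2.45 kg; (b) 42.0 kg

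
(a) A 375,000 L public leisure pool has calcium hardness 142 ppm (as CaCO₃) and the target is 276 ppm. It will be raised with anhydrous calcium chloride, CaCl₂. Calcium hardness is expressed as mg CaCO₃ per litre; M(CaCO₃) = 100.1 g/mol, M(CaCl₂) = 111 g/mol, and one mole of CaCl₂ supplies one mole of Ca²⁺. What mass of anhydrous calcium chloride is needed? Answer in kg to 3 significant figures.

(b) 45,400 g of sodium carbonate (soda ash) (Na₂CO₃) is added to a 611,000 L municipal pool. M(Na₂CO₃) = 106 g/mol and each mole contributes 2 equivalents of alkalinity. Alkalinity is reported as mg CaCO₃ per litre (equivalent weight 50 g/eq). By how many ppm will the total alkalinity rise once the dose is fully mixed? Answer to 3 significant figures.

(a) Hardness to add: (276 − 142) = 134 mg/L as CaCO₃ × 375,000 L = 50,250 g as CaCO₃.
(a) Moles of Ca²⁺ (1 mol Ca²⁺ ≡ 1 mol CaCO₃): 50,250 / 100.1 g/mol = 502 mol.
(a) Mass of CaCl₂: 502 × 111 = 55,720 g.

(b) Moles of Na₂CO₃: 45,400 g ÷ 106 g/mol = 428.3 mol → 856.6 eq of alkalinity.
(b) As CaCO₃: 856.6 eq × 50 g/eq = 42,830 g.
(b) Rise: 42,830 g / 611,000 L × 1000 = 70.1 mg/L.

(a) 55.7 kg; (b) 70.1 ppm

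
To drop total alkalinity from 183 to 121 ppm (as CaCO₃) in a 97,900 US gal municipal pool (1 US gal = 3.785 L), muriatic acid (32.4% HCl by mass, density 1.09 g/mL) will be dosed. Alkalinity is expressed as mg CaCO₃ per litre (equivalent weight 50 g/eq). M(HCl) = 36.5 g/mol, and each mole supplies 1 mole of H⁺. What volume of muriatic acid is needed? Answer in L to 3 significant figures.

47.5 L

Volume: 97,900 US gal × 3.785 L/gal = 370,552 L.
Alkalinity to neutralize: (183 − 121) = 62 mg/L as CaCO₃ × 370,552 L = 22,970 g as CaCO₃.
Equivalents of H⁺ required: 22,970 ÷ 50 g/eq = 459.5 eq = 459.5 mol HCl.
Mass of HCl: 459.5 × 36.5 = 16,770 g.
Mass of 32.4% solution: 16,770 / 0.324 = 51,760 g.
Volume: 51,760 g ÷ 1.09 g/mL = 47,490 mL.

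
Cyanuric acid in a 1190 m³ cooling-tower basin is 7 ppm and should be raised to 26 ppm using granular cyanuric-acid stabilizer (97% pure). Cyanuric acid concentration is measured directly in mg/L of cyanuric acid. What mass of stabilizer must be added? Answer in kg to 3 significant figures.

Volume: 1190 m³ = 1,190,000 L.
CYA to add: (26 − 7) = 19 mg/L × 1,190,000 L = 22,610 g cyanuric acid.
At 97% purity: 22,610 / 0.97 = 23,310 g product.

23.3 kg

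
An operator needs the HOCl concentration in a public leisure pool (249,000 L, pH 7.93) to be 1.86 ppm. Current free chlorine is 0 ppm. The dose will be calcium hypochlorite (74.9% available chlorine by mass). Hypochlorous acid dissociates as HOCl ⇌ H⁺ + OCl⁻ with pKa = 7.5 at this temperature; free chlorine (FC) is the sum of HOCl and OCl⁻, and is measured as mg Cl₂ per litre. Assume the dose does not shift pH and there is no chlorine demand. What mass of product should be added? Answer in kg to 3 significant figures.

2.28 kg

[OCl⁻]/[HOCl] = 10^(pH − pKa) = 10^(7.93 − 7.5) = 2.692; fraction as HOCl = 1/(1 + 2.692) = 0.2709.
Free chlorine required for 1.86 ppm HOCl: 1.86 / 0.2709 = 6.866 ppm.
FC to add: 6.866 − 0 = 6.866 mg/L as Cl₂.
Cl₂ equivalent: 6.866 mg/L × 249,000 L = 1710 g.
Product at 74.9% available Cl: 1710 / 0.749 = 2283 g.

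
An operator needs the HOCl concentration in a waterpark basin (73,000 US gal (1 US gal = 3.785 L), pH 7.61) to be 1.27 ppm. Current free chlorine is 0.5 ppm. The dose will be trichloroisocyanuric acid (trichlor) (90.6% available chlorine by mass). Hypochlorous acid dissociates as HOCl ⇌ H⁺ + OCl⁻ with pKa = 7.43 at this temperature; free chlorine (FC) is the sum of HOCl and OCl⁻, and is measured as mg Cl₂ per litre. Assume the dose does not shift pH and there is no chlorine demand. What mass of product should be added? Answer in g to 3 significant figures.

821 g

Volume: 73,000 US gal × 3.785 L/gal = 276,305 L.
[OCl⁻]/[HOCl] = 10^(pH − pKa) = 10^(7.61 − 7.43) = 1.514; fraction as HOCl = 1/(1 + 1.514) = 0.3978.
Free chlorine required for 1.27 ppm HOCl: 1.27 / 0.3978 = 3.192 ppm.
FC to add: 3.192 − 0.5 = 2.692 mg/L as Cl₂.
Cl₂ equivalent: 2.692 mg/L × 276,305 L = 743.9 g.
Product at 90.6% available Cl: 743.9 / 0.906 = 821.1 g.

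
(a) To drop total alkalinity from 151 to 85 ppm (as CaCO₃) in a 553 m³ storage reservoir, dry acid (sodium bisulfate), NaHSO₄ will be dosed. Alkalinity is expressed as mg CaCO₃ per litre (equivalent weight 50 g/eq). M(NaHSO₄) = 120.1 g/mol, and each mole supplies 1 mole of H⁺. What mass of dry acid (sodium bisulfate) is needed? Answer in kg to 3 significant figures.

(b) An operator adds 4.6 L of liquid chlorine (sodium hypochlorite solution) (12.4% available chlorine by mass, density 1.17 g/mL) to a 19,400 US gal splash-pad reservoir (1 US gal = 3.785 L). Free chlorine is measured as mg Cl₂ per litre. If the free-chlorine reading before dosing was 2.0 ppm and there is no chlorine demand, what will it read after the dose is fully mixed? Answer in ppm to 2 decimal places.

(a) Volume: 553 m³ = 553,000 L.
(a) Alkalinity to neutralize: (151 − 85) = 66 mg/L as CaCO₃ × 553,000 L = 36,500 g as CaCO₃.
(a) Equivalents of H⁺ required: 36,500 ÷ 50 g/eq = 730 eq = 730 mol NaHSO₄.
(a) Mass of NaHSO₄: 730 × 120.1 = 87,670 g.

(b) Volume: 19,400 US gal × 3.785 L/gal = 73,429 L.
(b) Mass of solution: 4.6 L × 1000 mL/L × 1.17 g/mL = 5382 g.
(b) Available chlorine delivered: 5382 g × 0.124 = 667.4 g as Cl₂.
(b) Concentration rise: 667.4 g / 73,429 L = 9.089 mg/L = 9.09 ppm.
(b) Final FC: 2.0 + 9.09 = 11.09 ppm.

(a) 87.7 kg; (b) 11.09 ppm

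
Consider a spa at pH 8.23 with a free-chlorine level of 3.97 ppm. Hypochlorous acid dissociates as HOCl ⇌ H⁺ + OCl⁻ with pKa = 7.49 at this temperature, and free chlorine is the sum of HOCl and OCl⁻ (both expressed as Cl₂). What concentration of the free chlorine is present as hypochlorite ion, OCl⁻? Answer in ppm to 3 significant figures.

[OCl⁻]/[HOCl] = 10^(pH − pKa) = 10^(8.23 − 7.49) = 10^0.74 = 5.495.
Fraction as HOCl = 1 / (1 + 5.495) = 0.154.
OCl⁻ = (1 − 0.154) × 3.97 ppm = 3.359 ppm.

3.36 ppm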